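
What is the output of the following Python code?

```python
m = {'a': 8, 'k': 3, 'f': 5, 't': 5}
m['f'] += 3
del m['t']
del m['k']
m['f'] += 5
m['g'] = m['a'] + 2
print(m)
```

m['f'] = 5+3 = 8 → {'a': 8, 'k': 3, 'f': 8, 't': 5}
del 't' → {'a': 8, 'k': 3, 'f': 8}
del 'k' → {'a': 8, 'f': 8}
m['f'] = 8+5 = 13 → {'a': 8, 'f': 13}
m['g'] = m['a']+2 = 10 → {'a': 8, 'f': 13, 'g': 10}

{'a': 8, 'f': 13, 'g': 10}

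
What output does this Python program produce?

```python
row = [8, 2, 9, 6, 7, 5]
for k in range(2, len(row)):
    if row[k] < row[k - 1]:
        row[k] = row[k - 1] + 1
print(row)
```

k=2: 9>=2, unchanged → [8, 2, 9, 6, 7, 5]
k=3: 6<9, row[3] = 9+1 = 10 → [8, 2, 9, 10, 7, 5]
k=4: 7<10, row[4] = 10+1 = 11 → [8, 2, 9, 10, 11, 5]
k=5: 5<11, row[5] = 11+1 = 12 → [8, 2, 9, 10, 11, 12]

[8, 2, 9, 10, 11, 12]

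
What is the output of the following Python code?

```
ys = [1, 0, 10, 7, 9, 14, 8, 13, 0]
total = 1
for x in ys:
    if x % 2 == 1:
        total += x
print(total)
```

31

x=1: odd, total = 1+1 = 2
x=0: not odd
x=10: not odd
x=7: odd, total = 2+7 = 9
x=9: odd, total = 9+9 = 18
x=14: not odd
x=8: not odd
x=13: odd, total = 18+13 = 31
x=0: not odd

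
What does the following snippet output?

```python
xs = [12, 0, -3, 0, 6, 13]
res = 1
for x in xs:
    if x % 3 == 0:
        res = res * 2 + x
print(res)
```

x=12: %3==0, res = 1*2+12 = 14
x=0: %3==0, res = 14*2+0 = 28
x=-3: %3==0, res = 28*2+(-3) = 53
x=0: %3==0, res = 53*2+0 = 106
x=6: %3==0, res = 106*2+6 = 218
x=13: not %3==0

218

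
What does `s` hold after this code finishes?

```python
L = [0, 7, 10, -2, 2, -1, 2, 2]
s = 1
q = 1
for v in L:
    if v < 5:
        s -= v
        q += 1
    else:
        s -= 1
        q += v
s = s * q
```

-96

v=0: <5, s = 1-0 = 1; q=2
v=7: not <5, s = 1-1 = 0; q=9
v=10: not <5, s = 0-1 = -1; q=19
v=-2: <5, s = (-1)-(-2) = 1; q=20
v=2: <5, s = 1-2 = -1; q=21
v=-1: <5, s = (-1)-(-1) = 0; q=22
v=2: <5, s = 0-2 = -2; q=23
v=2: <5, s = (-2)-2 = -4; q=24
s*q = (-4)*24 = -96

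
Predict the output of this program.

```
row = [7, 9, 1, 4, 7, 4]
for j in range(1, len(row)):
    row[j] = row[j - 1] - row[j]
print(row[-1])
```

j=1: row[1] = 7-9 = -2 → [7, -2, 1, 4, 7, 4]
j=2: row[2] = (-2)-1 = -3 → [7, -2, -3, 4, 7, 4]
j=3: row[3] = (-3)-4 = -7 → [7, -2, -3, -7, 7, 4]
j=4: row[4] = (-7)-7 = -14 → [7, -2, -3, -7, -14, 4]
j=5: row[5] = (-14)-4 = -18 → [7, -2, -3, -7, -14, -18]

-18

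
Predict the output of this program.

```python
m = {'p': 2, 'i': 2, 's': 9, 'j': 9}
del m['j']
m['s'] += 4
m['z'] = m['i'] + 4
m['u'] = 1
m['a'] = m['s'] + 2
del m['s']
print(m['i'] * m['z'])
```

12

del 'j' → {'p': 2, 'i': 2, 's': 9}
m['s'] = 9+4 = 13 → {'p': 2, 'i': 2, 's': 13}
m['z'] = m['i']+4 = 6 → {'p': 2, 'i': 2, 's': 13, 'z': 6}
m['u'] = 1 → {'p': 2, 'i': 2, 's': 13, 'z': 6, 'u': 1}
m['a'] = m['s']+2 = 15 → {'p': 2, 'i': 2, 's': 13, 'z': 6, 'u': 1, 'a': 15}
del 's' → {'p': 2, 'i': 2, 'z': 6, 'u': 1, 'a': 15}
m['i']*m['z'] = 2*6 = 12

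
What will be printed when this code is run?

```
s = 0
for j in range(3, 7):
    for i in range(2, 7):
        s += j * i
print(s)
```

j=3,i=2: s = 0+6 = 6
j=3,i=3: s = 6+9 = 15
j=3,i=4: s = 15+12 = 27
j=3,i=5: s = 27+15 = 42
j=3,i=6: s = 42+18 = 60
j=4,i=2: s = 60+8 = 68
j=4,i=3: s = 68+12 = 80
j=4,i=4: s = 80+16 = 96
j=4,i=5: s = 96+20 = 116
j=4,i=6: s = 116+24 = 140
j=5,i=2: s = 140+10 = 150
j=5,i=3: s = 150+15 = 165
j=5,i=4: s = 165+20 = 185
j=5,i=5: s = 185+25 = 210
j=5,i=6: s = 210+30 = 240
j=6,i=2: s = 240+12 = 252
j=6,i=3: s = 252+18 = 270
j=6,i=4: s = 270+24 = 294
j=6,i=5: s = 294+30 = 324
j=6,i=6: s = 324+36 = 360

360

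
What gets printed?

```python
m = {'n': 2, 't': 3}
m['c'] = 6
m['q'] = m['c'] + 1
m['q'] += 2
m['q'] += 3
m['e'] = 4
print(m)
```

{'n': 2, 't': 3, 'c': 6, 'q': 12, 'e': 4}

m['c'] = 6 → {'n': 2, 't': 3, 'c': 6}
m['q'] = m['c']+1 = 7 → {'n': 2, 't': 3, 'c': 6, 'q': 7}
m['q'] = 7+2 = 9 → {'n': 2, 't': 3, 'c': 6, 'q': 9}
m['q'] = 9+3 = 12 → {'n': 2, 't': 3, 'c': 6, 'q': 12}
m['e'] = 4 → {'n': 2, 't': 3, 'c': 6, 'q': 12, 'e': 4}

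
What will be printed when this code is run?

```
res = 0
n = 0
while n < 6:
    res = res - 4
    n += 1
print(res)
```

n=0: res = 0-4 = -4
n=1: res = (-4)-4 = -8
n=2: res = (-8)-4 = -12
n=3: res = (-12)-4 = -16
n=4: res = (-16)-4 = -20
n=5: res = (-20)-4 = -24

-24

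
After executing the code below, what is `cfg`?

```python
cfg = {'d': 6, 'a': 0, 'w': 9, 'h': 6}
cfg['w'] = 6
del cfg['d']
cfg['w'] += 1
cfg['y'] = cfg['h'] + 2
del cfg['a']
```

cfg['w'] = 6 → {'d': 6, 'a': 0, 'w': 6, 'h': 6}
del 'd' → {'a': 0, 'w': 6, 'h': 6}
cfg['w'] = 6+1 = 7 → {'a': 0, 'w': 7, 'h': 6}
cfg['y'] = cfg['h']+2 = 8 → {'a': 0, 'w': 7, 'h': 6, 'y': 8}
del 'a' → {'w': 7, 'h': 6, 'y': 8}

{'w': 7, 'h': 6, 'y': 8}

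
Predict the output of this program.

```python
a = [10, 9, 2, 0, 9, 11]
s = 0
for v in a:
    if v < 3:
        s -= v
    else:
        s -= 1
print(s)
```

v=10: not <3, s = 0-1 = -1
v=9: not <3, s = (-1)-1 = -2
v=2: <3, s = (-2)-2 = -4
v=0: <3, s = (-4)-0 = -4
v=9: not <3, s = (-4)-1 = -5
v=11: not <3, s = (-5)-1 = -6

-6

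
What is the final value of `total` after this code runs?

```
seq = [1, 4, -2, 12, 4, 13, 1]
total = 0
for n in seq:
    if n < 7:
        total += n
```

8

n=1: <7, total = 0+1 = 1
n=4: <7, total = 1+4 = 5
n=-2: <7, total = 5+(-2) = 3
n=12: not <7
n=4: <7, total = 3+4 = 7
n=13: not <7
n=1: <7, total = 7+1 = 8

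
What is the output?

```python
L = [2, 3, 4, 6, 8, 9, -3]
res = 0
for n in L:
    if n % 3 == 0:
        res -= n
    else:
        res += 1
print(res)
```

n=2: not %3==0, res = 0+1 = 1
n=3: %3==0, res = 1-3 = -2
n=4: not %3==0, res = (-2)+1 = -1
n=6: %3==0, res = (-1)-6 = -7
n=8: not %3==0, res = (-7)+1 = -6
n=9: %3==0, res = (-6)-9 = -15
n=-3: %3==0, res = (-15)-(-3) = -12

-12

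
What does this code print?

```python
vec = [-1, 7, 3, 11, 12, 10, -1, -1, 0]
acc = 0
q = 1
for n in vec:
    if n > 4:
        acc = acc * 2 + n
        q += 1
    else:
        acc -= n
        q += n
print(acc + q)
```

133

n=-1: not >4, acc = 0-(-1) = 1; q=0
n=7: >4, acc = 1*2+7 = 9; q=1
n=3: not >4, acc = 9-3 = 6; q=4
n=11: >4, acc = 6*2+11 = 23; q=5
n=12: >4, acc = 23*2+12 = 58; q=6
n=10: >4, acc = 58*2+10 = 126; q=7
n=-1: not >4, acc = 126-(-1) = 127; q=6
n=-1: not >4, acc = 127-(-1) = 128; q=5
n=0: not >4, acc = 128-0 = 128; q=5
acc+q = 128+5 = 133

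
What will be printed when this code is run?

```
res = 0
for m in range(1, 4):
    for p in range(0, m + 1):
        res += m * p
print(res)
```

m=1,p=0: res = 0+0 = 0
m=1,p=1: res = 0+1 = 1
m=2,p=0: res = 1+0 = 1
m=2,p=1: res = 1+2 = 3
m=2,p=2: res = 3+4 = 7
m=3,p=0: res = 7+0 = 7
m=3,p=1: res = 7+3 = 10
m=3,p=2: res = 10+6 = 16
m=3,p=3: res = 16+9 = 25

25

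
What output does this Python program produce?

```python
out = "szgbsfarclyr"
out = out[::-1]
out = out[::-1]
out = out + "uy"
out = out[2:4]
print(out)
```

reverse → 'rylcrafsbgzs'
reverse → 'szgbsfarclyr'
+ 'uy' → 'szgbsfarclyruy'
slice [2:4] → 'gb'

gb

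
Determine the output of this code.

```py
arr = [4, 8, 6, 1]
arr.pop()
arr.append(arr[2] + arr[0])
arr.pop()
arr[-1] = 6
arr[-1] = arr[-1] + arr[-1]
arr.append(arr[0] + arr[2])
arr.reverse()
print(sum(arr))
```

pop() removes 1 → [4, 8, 6]
append arr[2]+arr[0] = 6+4 = 10 → [4, 8, 6, 10]
pop() removes 10 → [4, 8, 6]
arr[-1] = 6 → [4, 8, 6]
arr[-1] = arr[-1]+arr[-1] = 6+6 = 12 → [4, 8, 12]
append arr[0]+arr[2] = 4+12 = 16 → [4, 8, 12, 16]
reverse → [16, 12, 8, 4]
sum = 40

40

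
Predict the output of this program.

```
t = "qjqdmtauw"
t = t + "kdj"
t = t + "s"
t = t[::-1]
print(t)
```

+ 'kdj' → 'qjqdmtauwkdj'
+ 's' → 'qjqdmtauwkdjs'
reverse → 'sjdkwuatmdqjq'

sjdkwuatmdqjq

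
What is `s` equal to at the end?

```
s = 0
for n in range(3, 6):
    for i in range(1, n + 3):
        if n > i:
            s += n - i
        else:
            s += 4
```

n=3,i=1: 3>1, s = 0+2 = 2
n=3,i=2: 3>2, s = 2+1 = 3
n=3,i=3: not 3>3, s = 3+4 = 7
n=3,i=4: not 3>4, s = 7+4 = 11
n=3,i=5: not 3>5, s = 11+4 = 15
n=4,i=1: 4>1, s = 15+3 = 18
n=4,i=2: 4>2, s = 18+2 = 20
n=4,i=3: 4>3, s = 20+1 = 21
n=4,i=4: not 4>4, s = 21+4 = 25
n=4,i=5: not 4>5, s = 25+4 = 29
n=4,i=6: not 4>6, s = 29+4 = 33
n=5,i=1: 5>1, s = 33+4 = 37
n=5,i=2: 5>2, s = 37+3 = 40
n=5,i=3: 5>3, s = 40+2 = 42
n=5,i=4: 5>4, s = 42+1 = 43
n=5,i=5: not 5>5, s = 43+4 = 47
n=5,i=6: not 5>6, s = 47+4 = 51
n=5,i=7: not 5>7, s = 51+4 = 55

55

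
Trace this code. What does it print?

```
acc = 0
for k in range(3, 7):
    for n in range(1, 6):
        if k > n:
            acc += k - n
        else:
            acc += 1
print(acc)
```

40

k=3,n=1: 3>1, acc = 0+2 = 2
k=3,n=2: 3>2, acc = 2+1 = 3
k=3,n=3: not 3>3, acc = 3+1 = 4
k=3,n=4: not 3>4, acc = 4+1 = 5
k=3,n=5: not 3>5, acc = 5+1 = 6
k=4,n=1: 4>1, acc = 6+3 = 9
k=4,n=2: 4>2, acc = 9+2 = 11
k=4,n=3: 4>3, acc = 11+1 = 12
k=4,n=4: not 4>4, acc = 12+1 = 13
k=4,n=5: not 4>5, acc = 13+1 = 14
k=5,n=1: 5>1, acc = 14+4 = 18
k=5,n=2: 5>2, acc = 18+3 = 21
k=5,n=3: 5>3, acc = 21+2 = 23
k=5,n=4: 5>4, acc = 23+1 = 24
k=5,n=5: not 5>5, acc = 24+1 = 25
k=6,n=1: 6>1, acc = 25+5 = 30
k=6,n=2: 6>2, acc = 30+4 = 34
k=6,n=3: 6>3, acc = 34+3 = 37
k=6,n=4: 6>4, acc = 37+2 = 39
k=6,n=5: 6>5, acc = 39+1 = 40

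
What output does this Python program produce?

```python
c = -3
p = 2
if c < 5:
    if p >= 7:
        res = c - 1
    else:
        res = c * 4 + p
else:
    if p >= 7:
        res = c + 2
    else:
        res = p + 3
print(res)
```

c=-3, p=2
c < 5 is True; p >= 7 is False
→ res = c * 4 + p = -10

-10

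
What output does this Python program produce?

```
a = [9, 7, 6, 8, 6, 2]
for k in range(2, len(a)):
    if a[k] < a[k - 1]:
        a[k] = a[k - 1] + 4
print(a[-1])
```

k=2: 6<7, a[2] = 7+4 = 11 → [9, 7, 11, 8, 6, 2]
k=3: 8<11, a[3] = 11+4 = 15 → [9, 7, 11, 15, 6, 2]
k=4: 6<15, a[4] = 15+4 = 19 → [9, 7, 11, 15, 19, 2]
k=5: 2<19, a[5] = 19+4 = 23 → [9, 7, 11, 15, 19, 23]

23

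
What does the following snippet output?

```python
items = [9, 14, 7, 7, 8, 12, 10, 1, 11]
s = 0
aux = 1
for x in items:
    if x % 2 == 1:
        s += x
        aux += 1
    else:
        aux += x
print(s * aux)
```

x=9: odd, s = 0+9 = 9; aux=2
x=14: not odd; aux=16
x=7: odd, s = 9+7 = 16; aux=17
x=7: odd, s = 16+7 = 23; aux=18
x=8: not odd; aux=26
x=12: not odd; aux=38
x=10: not odd; aux=48
x=1: odd, s = 23+1 = 24; aux=49
x=11: odd, s = 24+11 = 35; aux=50
s*aux = 35*50 = 1750

1750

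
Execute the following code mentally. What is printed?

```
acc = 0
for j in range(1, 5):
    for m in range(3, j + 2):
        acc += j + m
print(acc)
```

j=2,m=3: acc = 0+5 = 5
j=3,m=3: acc = 5+6 = 11
j=3,m=4: acc = 11+7 = 18
j=4,m=3: acc = 18+7 = 25
j=4,m=4: acc = 25+8 = 33
j=4,m=5: acc = 33+9 = 42

42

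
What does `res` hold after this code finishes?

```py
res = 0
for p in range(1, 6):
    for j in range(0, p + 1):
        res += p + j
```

105

p=1,j=0: res = 0+1 = 1
p=1,j=1: res = 1+2 = 3
p=2,j=0: res = 3+2 = 5
p=2,j=1: res = 5+3 = 8
p=2,j=2: res = 8+4 = 12
p=3,j=0: res = 12+3 = 15
p=3,j=1: res = 15+4 = 19
p=3,j=2: res = 19+5 = 24
p=3,j=3: res = 24+6 = 30
p=4,j=0: res = 30+4 = 34
p=4,j=1: res = 34+5 = 39
p=4,j=2: res = 39+6 = 45
p=4,j=3: res = 45+7 = 52
p=4,j=4: res = 52+8 = 60
p=5,j=0: res = 60+5 = 65
p=5,j=1: res = 65+6 = 71
p=5,j=2: res = 71+7 = 78
p=5,j=3: res = 78+8 = 86
p=5,j=4: res = 86+9 = 95
p=5,j=5: res = 95+10 = 105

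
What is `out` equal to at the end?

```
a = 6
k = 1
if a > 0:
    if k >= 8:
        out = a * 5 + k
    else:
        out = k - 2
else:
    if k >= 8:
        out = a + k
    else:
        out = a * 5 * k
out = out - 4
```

-5

a=6, k=1
a > 0 is True; k >= 8 is False
→ out = k - 2 = -1
out = (-1)-4 = -5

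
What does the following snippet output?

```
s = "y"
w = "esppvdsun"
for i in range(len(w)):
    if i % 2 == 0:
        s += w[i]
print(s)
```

i=0: add 'e' → 'ye'
i=1: skip
i=2: add 'p' → 'yep'
i=3: skip
i=4: add 'v' → 'yepv'
i=5: skip
i=6: add 's' → 'yepvs'
i=7: skip
i=8: add 'n' → 'yepvsn'

yepvsn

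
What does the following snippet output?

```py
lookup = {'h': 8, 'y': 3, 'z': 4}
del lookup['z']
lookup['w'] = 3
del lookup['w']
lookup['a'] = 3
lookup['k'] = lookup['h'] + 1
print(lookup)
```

{'h': 8, 'y': 3, 'a': 3, 'k': 9}

del 'z' → {'h': 8, 'y': 3}
lookup['w'] = 3 → {'h': 8, 'y': 3, 'w': 3}
del 'w' → {'h': 8, 'y': 3}
lookup['a'] = 3 → {'h': 8, 'y': 3, 'a': 3}
lookup['k'] = lookup['h']+1 = 9 → {'h': 8, 'y': 3, 'a': 3, 'k': 9}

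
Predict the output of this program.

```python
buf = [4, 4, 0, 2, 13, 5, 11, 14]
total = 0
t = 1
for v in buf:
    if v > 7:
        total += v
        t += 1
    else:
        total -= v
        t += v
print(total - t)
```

4

v=4: not >7, total = 0-4 = -4; t=5
v=4: not >7, total = (-4)-4 = -8; t=9
v=0: not >7, total = (-8)-0 = -8; t=9
v=2: not >7, total = (-8)-2 = -10; t=11
v=13: >7, total = (-10)+13 = 3; t=12
v=5: not >7, total = 3-5 = -2; t=17
v=11: >7, total = (-2)+11 = 9; t=18
v=14: >7, total = 9+14 = 23; t=19
total-t = 23-19 = 4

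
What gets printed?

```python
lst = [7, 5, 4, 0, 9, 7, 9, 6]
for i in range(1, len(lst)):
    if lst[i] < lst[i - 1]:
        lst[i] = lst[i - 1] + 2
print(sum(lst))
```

112

i=1: 5<7, lst[1] = 7+2 = 9 → [7, 9, 4, 0, 9, 7, 9, 6]
i=2: 4<9, lst[2] = 9+2 = 11 → [7, 9, 11, 0, 9, 7, 9, 6]
i=3: 0<11, lst[3] = 11+2 = 13 → [7, 9, 11, 13, 9, 7, 9, 6]
i=4: 9<13, lst[4] = 13+2 = 15 → [7, 9, 11, 13, 15, 7, 9, 6]
i=5: 7<15, lst[5] = 15+2 = 17 → [7, 9, 11, 13, 15, 17, 9, 6]
i=6: 9<17, lst[6] = 17+2 = 19 → [7, 9, 11, 13, 15, 17, 19, 6]
i=7: 6<19, lst[7] = 19+2 = 21 → [7, 9, 11, 13, 15, 17, 19, 21]
sum = 112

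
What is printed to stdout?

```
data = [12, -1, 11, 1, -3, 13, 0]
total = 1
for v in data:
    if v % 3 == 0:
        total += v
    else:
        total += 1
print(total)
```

14

v=12: %3==0, total = 1+12 = 13
v=-1: not %3==0, total = 13+1 = 14
v=11: not %3==0, total = 14+1 = 15
v=1: not %3==0, total = 15+1 = 16
v=-3: %3==0, total = 16+(-3) = 13
v=13: not %3==0, total = 13+1 = 14
v=0: %3==0, total = 14+0 = 14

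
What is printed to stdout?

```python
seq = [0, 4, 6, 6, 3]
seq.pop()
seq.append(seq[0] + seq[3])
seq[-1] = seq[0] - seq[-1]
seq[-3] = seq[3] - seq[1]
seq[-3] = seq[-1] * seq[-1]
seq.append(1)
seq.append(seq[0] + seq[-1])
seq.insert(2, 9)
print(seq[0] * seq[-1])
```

0

pop() removes 3 → [0, 4, 6, 6]
append seq[0]+seq[3] = 0+6 = 6 → [0, 4, 6, 6, 6]
seq[-1] = seq[0]-seq[-1] = 0-6 = -6 → [0, 4, 6, 6, -6]
seq[-3] = seq[3]-seq[1] = 6-4 = 2 → [0, 4, 2, 6, -6]
seq[-3] = seq[-1]*seq[-1] = (-6)*(-6) = 36 → [0, 4, 36, 6, -6]
append 1 → [0, 4, 36, 6, -6, 1]
append seq[0]+seq[-1] = 0+1 = 1 → [0, 4, 36, 6, -6, 1, 1]
insert 9 at 2 → [0, 4, 9, 36, 6, -6, 1, 1]
seq[0]*seq[-1] = 0*1 = 0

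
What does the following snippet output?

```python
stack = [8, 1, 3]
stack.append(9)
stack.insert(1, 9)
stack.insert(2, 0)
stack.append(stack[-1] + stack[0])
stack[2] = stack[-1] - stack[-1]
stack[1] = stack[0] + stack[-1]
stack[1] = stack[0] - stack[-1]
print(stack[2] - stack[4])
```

-3

append 9 → [8, 1, 3, 9]
insert 9 at 1 → [8, 9, 1, 3, 9]
insert 0 at 2 → [8, 9, 0, 1, 3, 9]
append stack[-1]+stack[0] = 9+8 = 17 → [8, 9, 0, 1, 3, 9, 17]
stack[2] = stack[-1]-stack[-1] = 17-17 = 0 → [8, 9, 0, 1, 3, 9, 17]
stack[1] = stack[0]+stack[-1] = 8+17 = 25 → [8, 25, 0, 1, 3, 9, 17]
stack[1] = stack[0]-stack[-1] = 8-17 = -9 → [8, -9, 0, 1, 3, 9, 17]
stack[2]-stack[4] = 0-3 = -3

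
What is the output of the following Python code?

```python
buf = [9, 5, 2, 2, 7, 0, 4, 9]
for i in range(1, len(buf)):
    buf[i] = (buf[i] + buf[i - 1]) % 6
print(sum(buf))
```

24

i=1: buf[1] = (5+9)%6 = 2 → [9, 2, 2, 2, 7, 0, 4, 9]
i=2: buf[2] = (2+2)%6 = 4 → [9, 2, 4, 2, 7, 0, 4, 9]
i=3: buf[3] = (2+4)%6 = 0 → [9, 2, 4, 0, 7, 0, 4, 9]
i=4: buf[4] = (7+0)%6 = 1 → [9, 2, 4, 0, 1, 0, 4, 9]
i=5: buf[5] = (0+1)%6 = 1 → [9, 2, 4, 0, 1, 1, 4, 9]
i=6: buf[6] = (4+1)%6 = 5 → [9, 2, 4, 0, 1, 1, 5, 9]
i=7: buf[7] = (9+5)%6 = 2 → [9, 2, 4, 0, 1, 1, 5, 2]
sum = 24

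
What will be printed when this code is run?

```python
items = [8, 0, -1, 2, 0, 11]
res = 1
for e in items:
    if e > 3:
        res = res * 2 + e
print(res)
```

31

e=8: >3, res = 1*2+8 = 10
e=0: not >3
e=-1: not >3
e=2: not >3
e=0: not >3
e=11: >3, res = 10*2+11 = 31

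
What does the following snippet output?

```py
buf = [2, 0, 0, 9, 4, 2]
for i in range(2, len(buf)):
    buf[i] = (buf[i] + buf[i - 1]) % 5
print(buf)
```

i=2: buf[2] = (0+0)%5 = 0 → [2, 0, 0, 9, 4, 2]
i=3: buf[3] = (9+0)%5 = 4 → [2, 0, 0, 4, 4, 2]
i=4: buf[4] = (4+4)%5 = 3 → [2, 0, 0, 4, 3, 2]
i=5: buf[5] = (2+3)%5 = 0 → [2, 0, 0, 4, 3, 0]

[2, 0, 0, 4, 3, 0]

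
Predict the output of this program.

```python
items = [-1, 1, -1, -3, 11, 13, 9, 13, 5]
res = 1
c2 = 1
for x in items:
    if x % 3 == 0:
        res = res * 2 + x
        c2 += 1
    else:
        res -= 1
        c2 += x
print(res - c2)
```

x=-1: not %3==0, res = 1-1 = 0; c2=0
x=1: not %3==0, res = 0-1 = -1; c2=1
x=-1: not %3==0, res = (-1)-1 = -2; c2=0
x=-3: %3==0, res = (-2)*2+(-3) = -7; c2=1
x=11: not %3==0, res = (-7)-1 = -8; c2=12
x=13: not %3==0, res = (-8)-1 = -9; c2=25
x=9: %3==0, res = (-9)*2+9 = -9; c2=26
x=13: not %3==0, res = (-9)-1 = -10; c2=39
x=5: not %3==0, res = (-10)-1 = -11; c2=44
res-c2 = (-11)-44 = -55

-55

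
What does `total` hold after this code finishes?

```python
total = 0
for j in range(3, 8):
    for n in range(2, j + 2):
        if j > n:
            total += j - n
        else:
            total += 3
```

j=3,n=2: 3>2, total = 0+1 = 1
j=3,n=3: not 3>3, total = 1+3 = 4
j=3,n=4: not 3>4, total = 4+3 = 7
j=4,n=2: 4>2, total = 7+2 = 9
j=4,n=3: 4>3, total = 9+1 = 10
j=4,n=4: not 4>4, total = 10+3 = 13
j=4,n=5: not 4>5, total = 13+3 = 16
j=5,n=2: 5>2, total = 16+3 = 19
j=5,n=3: 5>3, total = 19+2 = 21
j=5,n=4: 5>4, total = 21+1 = 22
j=5,n=5: not 5>5, total = 22+3 = 25
j=5,n=6: not 5>6, total = 25+3 = 28
j=6,n=2: 6>2, total = 28+4 = 32
j=6,n=3: 6>3, total = 32+3 = 35
j=6,n=4: 6>4, total = 35+2 = 37
j=6,n=5: 6>5, total = 37+1 = 38
j=6,n=6: not 6>6, total = 38+3 = 41
j=6,n=7: not 6>7, total = 41+3 = 44
j=7,n=2: 7>2, total = 44+5 = 49
j=7,n=3: 7>3, total = 49+4 = 53
j=7,n=4: 7>4, total = 53+3 = 56
j=7,n=5: 7>5, total = 56+2 = 58
j=7,n=6: 7>6, total = 58+1 = 59
j=7,n=7: not 7>7, total = 59+3 = 62
j=7,n=8: not 7>8, total = 62+3 = 65

65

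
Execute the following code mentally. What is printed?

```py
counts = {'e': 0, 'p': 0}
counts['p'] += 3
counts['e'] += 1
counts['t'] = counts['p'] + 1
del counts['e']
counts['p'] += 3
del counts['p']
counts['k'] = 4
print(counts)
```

counts['p'] = 0+3 = 3 → {'e': 0, 'p': 3}
counts['e'] = 0+1 = 1 → {'e': 1, 'p': 3}
counts['t'] = counts['p']+1 = 4 → {'e': 1, 'p': 3, 't': 4}
del 'e' → {'p': 3, 't': 4}
counts['p'] = 3+3 = 6 → {'p': 6, 't': 4}
del 'p' → {'t': 4}
counts['k'] = 4 → {'t': 4, 'k': 4}

{'t': 4, 'k': 4}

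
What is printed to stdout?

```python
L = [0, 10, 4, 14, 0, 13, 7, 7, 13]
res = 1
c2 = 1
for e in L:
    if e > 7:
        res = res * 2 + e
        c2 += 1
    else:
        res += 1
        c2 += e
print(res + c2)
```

246

e=0: not >7, res = 1+1 = 2; c2=1
e=10: >7, res = 2*2+10 = 14; c2=2
e=4: not >7, res = 14+1 = 15; c2=6
e=14: >7, res = 15*2+14 = 44; c2=7
e=0: not >7, res = 44+1 = 45; c2=7
e=13: >7, res = 45*2+13 = 103; c2=8
e=7: not >7, res = 103+1 = 104; c2=15
e=7: not >7, res = 104+1 = 105; c2=22
e=13: >7, res = 105*2+13 = 223; c2=23
res+c2 = 223+23 = 246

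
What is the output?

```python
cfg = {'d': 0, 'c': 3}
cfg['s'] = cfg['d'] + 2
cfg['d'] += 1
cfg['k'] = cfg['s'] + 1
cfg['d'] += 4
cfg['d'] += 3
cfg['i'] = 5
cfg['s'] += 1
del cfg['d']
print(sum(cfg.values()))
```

cfg['s'] = cfg['d']+2 = 2 → {'d': 0, 'c': 3, 's': 2}
cfg['d'] = 0+1 = 1 → {'d': 1, 'c': 3, 's': 2}
cfg['k'] = cfg['s']+1 = 3 → {'d': 1, 'c': 3, 's': 2, 'k': 3}
cfg['d'] = 1+4 = 5 → {'d': 5, 'c': 3, 's': 2, 'k': 3}
cfg['d'] = 5+3 = 8 → {'d': 8, 'c': 3, 's': 2, 'k': 3}
cfg['i'] = 5 → {'d': 8, 'c': 3, 's': 2, 'k': 3, 'i': 5}
cfg['s'] = 2+1 = 3 → {'d': 8, 'c': 3, 's': 3, 'k': 3, 'i': 5}
del 'd' → {'c': 3, 's': 3, 'k': 3, 'i': 5}
sum of values = 14

14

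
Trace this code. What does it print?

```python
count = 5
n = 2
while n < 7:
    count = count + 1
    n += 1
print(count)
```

n=2: count = 5+1 = 6
n=3: count = 6+1 = 7
n=4: count = 7+1 = 8
n=5: count = 8+1 = 9
n=6: count = 9+1 = 10

10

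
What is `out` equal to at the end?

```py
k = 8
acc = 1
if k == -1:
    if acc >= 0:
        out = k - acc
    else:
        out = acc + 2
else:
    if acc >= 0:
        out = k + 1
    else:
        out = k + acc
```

9

k=8, acc=1
k == -1 is False; acc >= 0 is True
→ out = k + 1 = 9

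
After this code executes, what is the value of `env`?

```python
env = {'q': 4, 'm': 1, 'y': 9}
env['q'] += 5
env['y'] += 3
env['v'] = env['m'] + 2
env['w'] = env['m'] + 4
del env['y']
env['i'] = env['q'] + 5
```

env['q'] = 4+5 = 9 → {'q': 9, 'm': 1, 'y': 9}
env['y'] = 9+3 = 12 → {'q': 9, 'm': 1, 'y': 12}
env['v'] = env['m']+2 = 3 → {'q': 9, 'm': 1, 'y': 12, 'v': 3}
env['w'] = env['m']+4 = 5 → {'q': 9, 'm': 1, 'y': 12, 'v': 3, 'w': 5}
del 'y' → {'q': 9, 'm': 1, 'v': 3, 'w': 5}
env['i'] = env['q']+5 = 14 → {'q': 9, 'm': 1, 'v': 3, 'w': 5, 'i': 14}

{'q': 9, 'm': 1, 'v': 3, 'w': 5, 'i': 14}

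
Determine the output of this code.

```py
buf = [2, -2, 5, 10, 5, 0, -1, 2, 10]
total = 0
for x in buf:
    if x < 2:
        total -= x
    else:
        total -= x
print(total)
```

-31

x=2: not <2, total = 0-2 = -2
x=-2: <2, total = (-2)-(-2) = 0
x=5: not <2, total = 0-5 = -5
x=10: not <2, total = (-5)-10 = -15
x=5: not <2, total = (-15)-5 = -20
x=0: <2, total = (-20)-0 = -20
x=-1: <2, total = (-20)-(-1) = -19
x=2: not <2, total = (-19)-2 = -21
x=10: not <2, total = (-21)-10 = -31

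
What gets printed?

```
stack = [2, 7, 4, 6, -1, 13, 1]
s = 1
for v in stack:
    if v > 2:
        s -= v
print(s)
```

v=2: not >2
v=7: >2, s = 1-7 = -6
v=4: >2, s = (-6)-4 = -10
v=6: >2, s = (-10)-6 = -16
v=-1: not >2
v=13: >2, s = (-16)-13 = -29
v=1: not >2

-29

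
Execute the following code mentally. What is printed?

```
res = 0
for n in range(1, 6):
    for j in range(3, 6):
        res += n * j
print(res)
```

180

n=1,j=3: res = 0+3 = 3
n=1,j=4: res = 3+4 = 7
n=1,j=5: res = 7+5 = 12
n=2,j=3: res = 12+6 = 18
n=2,j=4: res = 18+8 = 26
n=2,j=5: res = 26+10 = 36
n=3,j=3: res = 36+9 = 45
n=3,j=4: res = 45+12 = 57
n=3,j=5: res = 57+15 = 72
n=4,j=3: res = 72+12 = 84
n=4,j=4: res = 84+16 = 100
n=4,j=5: res = 100+20 = 120
n=5,j=3: res = 120+15 = 135
n=5,j=4: res = 135+20 = 155
n=5,j=5: res = 155+25 = 180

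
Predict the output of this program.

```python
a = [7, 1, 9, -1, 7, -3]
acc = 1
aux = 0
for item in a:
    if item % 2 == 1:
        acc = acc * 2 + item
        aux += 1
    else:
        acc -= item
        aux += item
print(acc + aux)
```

item=7: odd, acc = 1*2+7 = 9; aux=1
item=1: odd, acc = 9*2+1 = 19; aux=2
item=9: odd, acc = 19*2+9 = 47; aux=3
item=-1: odd, acc = 47*2+(-1) = 93; aux=4
item=7: odd, acc = 93*2+7 = 193; aux=5
item=-3: odd, acc = 193*2+(-3) = 383; aux=6
acc+aux = 383+6 = 389

389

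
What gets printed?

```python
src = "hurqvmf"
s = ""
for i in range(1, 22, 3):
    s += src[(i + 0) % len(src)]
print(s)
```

uvhqfrm

i=1: add src[1]='u' → 'u'
i=4: add src[4]='v' → 'uv'
i=7: add src[0]='h' → 'uvh'
i=10: add src[3]='q' → 'uvhq'
i=13: add src[6]='f' → 'uvhqf'
i=16: add src[2]='r' → 'uvhqfr'
i=19: add src[5]='m' → 'uvhqfrm'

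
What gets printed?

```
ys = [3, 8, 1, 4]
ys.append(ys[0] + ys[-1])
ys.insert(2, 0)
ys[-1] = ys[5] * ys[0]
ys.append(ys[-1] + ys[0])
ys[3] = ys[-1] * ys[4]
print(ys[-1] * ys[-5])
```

0

append ys[0]+ys[-1] = 3+4 = 7 → [3, 8, 1, 4, 7]
insert 0 at 2 → [3, 8, 0, 1, 4, 7]
ys[-1] = ys[5]*ys[0] = 7*3 = 21 → [3, 8, 0, 1, 4, 21]
append ys[-1]+ys[0] = 21+3 = 24 → [3, 8, 0, 1, 4, 21, 24]
ys[3] = ys[-1]*ys[4] = 24*4 = 96 → [3, 8, 0, 96, 4, 21, 24]
ys[-1]*ys[-5] = 24*0 = 0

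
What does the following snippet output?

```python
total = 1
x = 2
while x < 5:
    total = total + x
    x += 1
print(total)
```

x=2: total = 1+2 = 3
x=3: total = 3+3 = 6
x=4: total = 6+4 = 10

10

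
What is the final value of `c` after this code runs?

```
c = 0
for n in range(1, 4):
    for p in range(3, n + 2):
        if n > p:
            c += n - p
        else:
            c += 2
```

6

n=2,p=3: not 2>3, c = 0+2 = 2
n=3,p=3: not 3>3, c = 2+2 = 4
n=3,p=4: not 3>4, c = 4+2 = 6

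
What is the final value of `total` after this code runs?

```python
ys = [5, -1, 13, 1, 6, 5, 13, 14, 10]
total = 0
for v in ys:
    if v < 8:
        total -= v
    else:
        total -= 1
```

-20

v=5: <8, total = 0-5 = -5
v=-1: <8, total = (-5)-(-1) = -4
v=13: not <8, total = (-4)-1 = -5
v=1: <8, total = (-5)-1 = -6
v=6: <8, total = (-6)-6 = -12
v=5: <8, total = (-12)-5 = -17
v=13: not <8, total = (-17)-1 = -18
v=14: not <8, total = (-18)-1 = -19
v=10: not <8, total = (-19)-1 = -20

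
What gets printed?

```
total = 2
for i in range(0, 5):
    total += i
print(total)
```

i=0: total = 2+0 = 2
i=1: total = 2+1 = 3
i=2: total = 3+2 = 5
i=3: total = 5+3 = 8
i=4: total = 8+4 = 12

12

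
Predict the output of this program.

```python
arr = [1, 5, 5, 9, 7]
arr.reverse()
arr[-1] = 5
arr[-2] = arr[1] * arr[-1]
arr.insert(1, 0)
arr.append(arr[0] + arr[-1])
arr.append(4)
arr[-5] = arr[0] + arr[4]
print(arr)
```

[7, 0, 9, 52, 45, 5, 12, 4]

reverse → [7, 9, 5, 5, 1]
arr[-1] = 5 → [7, 9, 5, 5, 5]
arr[-2] = arr[1]*arr[-1] = 9*5 = 45 → [7, 9, 5, 45, 5]
insert 0 at 1 → [7, 0, 9, 5, 45, 5]
append arr[0]+arr[-1] = 7+5 = 12 → [7, 0, 9, 5, 45, 5, 12]
append 4 → [7, 0, 9, 5, 45, 5, 12, 4]
arr[-5] = arr[0]+arr[4] = 7+45 = 52 → [7, 0, 9, 52, 45, 5, 12, 4]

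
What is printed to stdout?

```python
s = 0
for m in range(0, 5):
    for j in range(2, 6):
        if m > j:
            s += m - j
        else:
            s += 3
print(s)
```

m=0,j=2: not 0>2, s = 0+3 = 3
m=0,j=3: not 0>3, s = 3+3 = 6
m=0,j=4: not 0>4, s = 6+3 = 9
m=0,j=5: not 0>5, s = 9+3 = 12
m=1,j=2: not 1>2, s = 12+3 = 15
m=1,j=3: not 1>3, s = 15+3 = 18
m=1,j=4: not 1>4, s = 18+3 = 21
m=1,j=5: not 1>5, s = 21+3 = 24
m=2,j=2: not 2>2, s = 24+3 = 27
m=2,j=3: not 2>3, s = 27+3 = 30
m=2,j=4: not 2>4, s = 30+3 = 33
m=2,j=5: not 2>5, s = 33+3 = 36
m=3,j=2: 3>2, s = 36+1 = 37
m=3,j=3: not 3>3, s = 37+3 = 40
m=3,j=4: not 3>4, s = 40+3 = 43
m=3,j=5: not 3>5, s = 43+3 = 46
m=4,j=2: 4>2, s = 46+2 = 48
m=4,j=3: 4>3, s = 48+1 = 49
m=4,j=4: not 4>4, s = 49+3 = 52
m=4,j=5: not 4>5, s = 52+3 = 55

55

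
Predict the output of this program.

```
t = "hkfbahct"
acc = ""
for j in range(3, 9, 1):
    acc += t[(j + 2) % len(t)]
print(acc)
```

j=3: add t[5]='h' → 'h'
j=4: add t[6]='c' → 'hc'
j=5: add t[7]='t' → 'hct'
j=6: add t[0]='h' → 'hcth'
j=7: add t[1]='k' → 'hcthk'
j=8: add t[2]='f' → 'hcthkf'

hcthkf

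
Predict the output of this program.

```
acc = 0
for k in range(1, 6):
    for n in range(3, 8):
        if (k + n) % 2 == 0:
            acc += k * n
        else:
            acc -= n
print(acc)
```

135

k=1,n=3: even sum, acc = 0+3 = 3
k=1,n=4: odd sum, acc = 3-4 = -1
k=1,n=5: even sum, acc = (-1)+5 = 4
k=1,n=6: odd sum, acc = 4-6 = -2
k=1,n=7: even sum, acc = (-2)+7 = 5
k=2,n=3: odd sum, acc = 5-3 = 2
k=2,n=4: even sum, acc = 2+8 = 10
k=2,n=5: odd sum, acc = 10-5 = 5
k=2,n=6: even sum, acc = 5+12 = 17
k=2,n=7: odd sum, acc = 17-7 = 10
k=3,n=3: even sum, acc = 10+9 = 19
k=3,n=4: odd sum, acc = 19-4 = 15
k=3,n=5: even sum, acc = 15+15 = 30
k=3,n=6: odd sum, acc = 30-6 = 24
k=3,n=7: even sum, acc = 24+21 = 45
k=4,n=3: odd sum, acc = 45-3 = 42
k=4,n=4: even sum, acc = 42+16 = 58
k=4,n=5: odd sum, acc = 58-5 = 53
k=4,n=6: even sum, acc = 53+24 = 77
k=4,n=7: odd sum, acc = 77-7 = 70
k=5,n=3: even sum, acc = 70+15 = 85
k=5,n=4: odd sum, acc = 85-4 = 81
k=5,n=5: even sum, acc = 81+25 = 106
k=5,n=6: odd sum, acc = 106-6 = 100
k=5,n=7: even sum, acc = 100+35 = 135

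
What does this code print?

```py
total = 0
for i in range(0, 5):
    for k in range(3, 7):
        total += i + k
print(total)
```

i=0,k=3: total = 0+3 = 3
i=0,k=4: total = 3+4 = 7
i=0,k=5: total = 7+5 = 12
i=0,k=6: total = 12+6 = 18
i=1,k=3: total = 18+4 = 22
i=1,k=4: total = 22+5 = 27
i=1,k=5: total = 27+6 = 33
i=1,k=6: total = 33+7 = 40
i=2,k=3: total = 40+5 = 45
i=2,k=4: total = 45+6 = 51
i=2,k=5: total = 51+7 = 58
i=2,k=6: total = 58+8 = 66
i=3,k=3: total = 66+6 = 72
i=3,k=4: total = 72+7 = 79
i=3,k=5: total = 79+8 = 87
i=3,k=6: total = 87+9 = 96
i=4,k=3: total = 96+7 = 103
i=4,k=4: total = 103+8 = 111
i=4,k=5: total = 111+9 = 120
i=4,k=6: total = 120+10 = 130

130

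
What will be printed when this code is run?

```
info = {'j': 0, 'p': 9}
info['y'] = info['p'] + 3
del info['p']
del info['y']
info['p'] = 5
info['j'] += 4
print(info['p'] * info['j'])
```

info['y'] = info['p']+3 = 12 → {'j': 0, 'p': 9, 'y': 12}
del 'p' → {'j': 0, 'y': 12}
del 'y' → {'j': 0}
info['p'] = 5 → {'j': 0, 'p': 5}
info['j'] = 0+4 = 4 → {'j': 4, 'p': 5}
info['p']*info['j'] = 5*4 = 20

20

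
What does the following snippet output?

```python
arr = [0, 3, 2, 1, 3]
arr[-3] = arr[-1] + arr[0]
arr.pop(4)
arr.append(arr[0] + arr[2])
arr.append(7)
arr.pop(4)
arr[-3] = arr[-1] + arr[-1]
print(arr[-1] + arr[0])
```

arr[-3] = arr[-1]+arr[0] = 3+0 = 3 → [0, 3, 3, 1, 3]
pop(4) removes 3 → [0, 3, 3, 1]
append arr[0]+arr[2] = 0+3 = 3 → [0, 3, 3, 1, 3]
append 7 → [0, 3, 3, 1, 3, 7]
pop(4) removes 3 → [0, 3, 3, 1, 7]
arr[-3] = arr[-1]+arr[-1] = 7+7 = 14 → [0, 3, 14, 1, 7]
arr[-1]+arr[0] = 7+0 = 7

7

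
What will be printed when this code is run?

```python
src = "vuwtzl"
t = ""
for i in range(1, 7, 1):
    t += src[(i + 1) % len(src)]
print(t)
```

wtzlvu

i=1: add src[2]='w' → 'w'
i=2: add src[3]='t' → 'wt'
i=3: add src[4]='z' → 'wtz'
i=4: add src[5]='l' → 'wtzl'
i=5: add src[0]='v' → 'wtzlv'
i=6: add src[1]='u' → 'wtzlvu'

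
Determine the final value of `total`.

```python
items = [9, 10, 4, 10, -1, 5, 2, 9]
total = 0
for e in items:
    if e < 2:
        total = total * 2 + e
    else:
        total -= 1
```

e=9: not <2, total = 0-1 = -1
e=10: not <2, total = (-1)-1 = -2
e=4: not <2, total = (-2)-1 = -3
e=10: not <2, total = (-3)-1 = -4
e=-1: <2, total = (-4)*2+(-1) = -9
e=5: not <2, total = (-9)-1 = -10
e=2: not <2, total = (-10)-1 = -11
e=9: not <2, total = (-11)-1 = -12

-12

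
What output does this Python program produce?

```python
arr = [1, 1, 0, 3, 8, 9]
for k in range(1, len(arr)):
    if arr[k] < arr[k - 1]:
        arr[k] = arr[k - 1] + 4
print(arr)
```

[1, 1, 5, 9, 13, 17]

k=1: 1>=1, unchanged → [1, 1, 0, 3, 8, 9]
k=2: 0<1, arr[2] = 1+4 = 5 → [1, 1, 5, 3, 8, 9]
k=3: 3<5, arr[3] = 5+4 = 9 → [1, 1, 5, 9, 8, 9]
k=4: 8<9, arr[4] = 9+4 = 13 → [1, 1, 5, 9, 13, 9]
k=5: 9<13, arr[5] = 13+4 = 17 → [1, 1, 5, 9, 13, 17]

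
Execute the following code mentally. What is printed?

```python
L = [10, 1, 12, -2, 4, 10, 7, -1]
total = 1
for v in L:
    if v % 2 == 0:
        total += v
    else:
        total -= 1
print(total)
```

32

v=10: even, total = 1+10 = 11
v=1: not even, total = 11-1 = 10
v=12: even, total = 10+12 = 22
v=-2: even, total = 22+(-2) = 20
v=4: even, total = 20+4 = 24
v=10: even, total = 24+10 = 34
v=7: not even, total = 34-1 = 33
v=-1: not even, total = 33-1 = 32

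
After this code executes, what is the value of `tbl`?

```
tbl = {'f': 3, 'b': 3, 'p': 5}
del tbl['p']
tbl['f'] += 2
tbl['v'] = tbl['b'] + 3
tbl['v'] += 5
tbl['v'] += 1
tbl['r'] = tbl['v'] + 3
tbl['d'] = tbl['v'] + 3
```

del 'p' → {'f': 3, 'b': 3}
tbl['f'] = 3+2 = 5 → {'f': 5, 'b': 3}
tbl['v'] = tbl['b']+3 = 6 → {'f': 5, 'b': 3, 'v': 6}
tbl['v'] = 6+5 = 11 → {'f': 5, 'b': 3, 'v': 11}
tbl['v'] = 11+1 = 12 → {'f': 5, 'b': 3, 'v': 12}
tbl['r'] = tbl['v']+3 = 15 → {'f': 5, 'b': 3, 'v': 12, 'r': 15}
tbl['d'] = tbl['v']+3 = 15 → {'f': 5, 'b': 3, 'v': 12, 'r': 15, 'd': 15}

{'f': 5, 'b': 3, 'v': 12, 'r': 15, 'd': 15}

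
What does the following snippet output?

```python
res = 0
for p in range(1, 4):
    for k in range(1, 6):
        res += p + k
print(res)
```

75

p=1,k=1: res = 0+2 = 2
p=1,k=2: res = 2+3 = 5
p=1,k=3: res = 5+4 = 9
p=1,k=4: res = 9+5 = 14
p=1,k=5: res = 14+6 = 20
p=2,k=1: res = 20+3 = 23
p=2,k=2: res = 23+4 = 27
p=2,k=3: res = 27+5 = 32
p=2,k=4: res = 32+6 = 38
p=2,k=5: res = 38+7 = 45
p=3,k=1: res = 45+4 = 49
p=3,k=2: res = 49+5 = 54
p=3,k=3: res = 54+6 = 60
p=3,k=4: res = 60+7 = 67
p=3,k=5: res = 67+8 = 75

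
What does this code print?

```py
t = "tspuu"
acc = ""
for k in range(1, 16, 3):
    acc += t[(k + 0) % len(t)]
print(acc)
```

k=1: add t[1]='s' → 's'
k=4: add t[4]='u' → 'su'
k=7: add t[2]='p' → 'sup'
k=10: add t[0]='t' → 'supt'
k=13: add t[3]='u' → 'suptu'

suptu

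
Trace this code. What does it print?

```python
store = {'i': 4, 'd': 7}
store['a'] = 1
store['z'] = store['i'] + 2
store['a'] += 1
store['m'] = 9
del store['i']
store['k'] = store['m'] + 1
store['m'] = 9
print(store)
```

store['a'] = 1 → {'i': 4, 'd': 7, 'a': 1}
store['z'] = store['i']+2 = 6 → {'i': 4, 'd': 7, 'a': 1, 'z': 6}
store['a'] = 1+1 = 2 → {'i': 4, 'd': 7, 'a': 2, 'z': 6}
store['m'] = 9 → {'i': 4, 'd': 7, 'a': 2, 'z': 6, 'm': 9}
del 'i' → {'d': 7, 'a': 2, 'z': 6, 'm': 9}
store['k'] = store['m']+1 = 10 → {'d': 7, 'a': 2, 'z': 6, 'm': 9, 'k': 10}
store['m'] = 9 → {'d': 7, 'a': 2, 'z': 6, 'm': 9, 'k': 10}

{'d': 7, 'a': 2, 'z': 6, 'm': 9, 'k': 10}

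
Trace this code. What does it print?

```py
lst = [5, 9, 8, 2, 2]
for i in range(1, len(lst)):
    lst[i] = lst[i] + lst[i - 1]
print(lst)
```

i=1: lst[1] = 9+5 = 14 → [5, 14, 8, 2, 2]
i=2: lst[2] = 8+14 = 22 → [5, 14, 22, 2, 2]
i=3: lst[3] = 2+22 = 24 → [5, 14, 22, 24, 2]
i=4: lst[4] = 2+24 = 26 → [5, 14, 22, 24, 26]

[5, 14, 22, 24, 26]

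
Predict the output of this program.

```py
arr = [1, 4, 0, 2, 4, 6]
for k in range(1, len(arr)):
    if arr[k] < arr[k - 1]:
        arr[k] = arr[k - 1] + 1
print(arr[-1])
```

k=1: 4>=1, unchanged → [1, 4, 0, 2, 4, 6]
k=2: 0<4, arr[2] = 4+1 = 5 → [1, 4, 5, 2, 4, 6]
k=3: 2<5, arr[3] = 5+1 = 6 → [1, 4, 5, 6, 4, 6]
k=4: 4<6, arr[4] = 6+1 = 7 → [1, 4, 5, 6, 7, 6]
k=5: 6<7, arr[5] = 7+1 = 8 → [1, 4, 5, 6, 7, 8]

8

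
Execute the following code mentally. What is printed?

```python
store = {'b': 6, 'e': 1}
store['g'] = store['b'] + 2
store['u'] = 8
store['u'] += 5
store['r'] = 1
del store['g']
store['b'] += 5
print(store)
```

store['g'] = store['b']+2 = 8 → {'b': 6, 'e': 1, 'g': 8}
store['u'] = 8 → {'b': 6, 'e': 1, 'g': 8, 'u': 8}
store['u'] = 8+5 = 13 → {'b': 6, 'e': 1, 'g': 8, 'u': 13}
store['r'] = 1 → {'b': 6, 'e': 1, 'g': 8, 'u': 13, 'r': 1}
del 'g' → {'b': 6, 'e': 1, 'u': 13, 'r': 1}
store['b'] = 6+5 = 11 → {'b': 11, 'e': 1, 'u': 13, 'r': 1}

{'b': 11, 'e': 1, 'u': 13, 'r': 1}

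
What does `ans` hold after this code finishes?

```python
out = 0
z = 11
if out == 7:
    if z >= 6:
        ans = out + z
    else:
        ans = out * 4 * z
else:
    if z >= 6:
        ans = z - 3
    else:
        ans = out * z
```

8

out=0, z=11
out == 7 is False; z >= 6 is True
→ ans = z - 3 = 8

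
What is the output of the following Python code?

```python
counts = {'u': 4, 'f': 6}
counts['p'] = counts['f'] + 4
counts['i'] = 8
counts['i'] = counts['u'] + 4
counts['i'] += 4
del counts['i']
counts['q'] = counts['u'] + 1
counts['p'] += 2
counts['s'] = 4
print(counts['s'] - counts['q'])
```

counts['p'] = counts['f']+4 = 10 → {'u': 4, 'f': 6, 'p': 10}
counts['i'] = 8 → {'u': 4, 'f': 6, 'p': 10, 'i': 8}
counts['i'] = counts['u']+4 = 8 → {'u': 4, 'f': 6, 'p': 10, 'i': 8}
counts['i'] = 8+4 = 12 → {'u': 4, 'f': 6, 'p': 10, 'i': 12}
del 'i' → {'u': 4, 'f': 6, 'p': 10}
counts['q'] = counts['u']+1 = 5 → {'u': 4, 'f': 6, 'p': 10, 'q': 5}
counts['p'] = 10+2 = 12 → {'u': 4, 'f': 6, 'p': 12, 'q': 5}
counts['s'] = 4 → {'u': 4, 'f': 6, 'p': 12, 'q': 5, 's': 4}
counts['s']-counts['q'] = 4-5 = -1

-1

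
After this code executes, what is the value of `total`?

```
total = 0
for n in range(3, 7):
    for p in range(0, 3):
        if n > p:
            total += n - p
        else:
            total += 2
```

n=3,p=0: 3>0, total = 0+3 = 3
n=3,p=1: 3>1, total = 3+2 = 5
n=3,p=2: 3>2, total = 5+1 = 6
n=4,p=0: 4>0, total = 6+4 = 10
n=4,p=1: 4>1, total = 10+3 = 13
n=4,p=2: 4>2, total = 13+2 = 15
n=5,p=0: 5>0, total = 15+5 = 20
n=5,p=1: 5>1, total = 20+4 = 24
n=5,p=2: 5>2, total = 24+3 = 27
n=6,p=0: 6>0, total = 27+6 = 33
n=6,p=1: 6>1, total = 33+5 = 38
n=6,p=2: 6>2, total = 38+4 = 42

42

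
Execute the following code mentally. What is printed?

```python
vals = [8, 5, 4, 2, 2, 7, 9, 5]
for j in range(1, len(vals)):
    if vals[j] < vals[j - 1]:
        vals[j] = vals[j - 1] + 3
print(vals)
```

j=1: 5<8, vals[1] = 8+3 = 11 → [8, 11, 4, 2, 2, 7, 9, 5]
j=2: 4<11, vals[2] = 11+3 = 14 → [8, 11, 14, 2, 2, 7, 9, 5]
j=3: 2<14, vals[3] = 14+3 = 17 → [8, 11, 14, 17, 2, 7, 9, 5]
j=4: 2<17, vals[4] = 17+3 = 20 → [8, 11, 14, 17, 20, 7, 9, 5]
j=5: 7<20, vals[5] = 20+3 = 23 → [8, 11, 14, 17, 20, 23, 9, 5]
j=6: 9<23, vals[6] = 23+3 = 26 → [8, 11, 14, 17, 20, 23, 26, 5]
j=7: 5<26, vals[7] = 26+3 = 29 → [8, 11, 14, 17, 20, 23, 26, 29]

[8, 11, 14, 17, 20, 23, 26, 29]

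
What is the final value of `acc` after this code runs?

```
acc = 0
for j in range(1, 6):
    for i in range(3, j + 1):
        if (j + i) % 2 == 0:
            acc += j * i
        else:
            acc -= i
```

j=3,i=3: even sum, acc = 0+9 = 9
j=4,i=3: odd sum, acc = 9-3 = 6
j=4,i=4: even sum, acc = 6+16 = 22
j=5,i=3: even sum, acc = 22+15 = 37
j=5,i=4: odd sum, acc = 37-4 = 33
j=5,i=5: even sum, acc = 33+25 = 58

58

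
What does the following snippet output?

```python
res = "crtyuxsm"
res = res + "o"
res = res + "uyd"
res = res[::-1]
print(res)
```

dyuomsxuytrc

+ 'o' → 'crtyuxsmo'
+ 'uyd' → 'crtyuxsmouyd'
reverse → 'dyuomsxuytrc'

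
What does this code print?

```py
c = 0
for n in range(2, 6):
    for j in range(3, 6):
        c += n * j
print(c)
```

n=2,j=3: c = 0+6 = 6
n=2,j=4: c = 6+8 = 14
n=2,j=5: c = 14+10 = 24
n=3,j=3: c = 24+9 = 33
n=3,j=4: c = 33+12 = 45
n=3,j=5: c = 45+15 = 60
n=4,j=3: c = 60+12 = 72
n=4,j=4: c = 72+16 = 88
n=4,j=5: c = 88+20 = 108
n=5,j=3: c = 108+15 = 123
n=5,j=4: c = 123+20 = 143
n=5,j=5: c = 143+25 = 168

168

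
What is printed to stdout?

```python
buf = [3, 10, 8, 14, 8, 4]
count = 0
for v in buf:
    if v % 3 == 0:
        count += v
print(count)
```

3

v=3: %3==0, count = 0+3 = 3
v=10: not %3==0
v=8: not %3==0
v=14: not %3==0
v=8: not %3==0
v=4: not %3==0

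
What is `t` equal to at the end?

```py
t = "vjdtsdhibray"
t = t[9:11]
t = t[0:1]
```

slice [9:11] → 'ra'
slice [0:1] → 'r'

'r'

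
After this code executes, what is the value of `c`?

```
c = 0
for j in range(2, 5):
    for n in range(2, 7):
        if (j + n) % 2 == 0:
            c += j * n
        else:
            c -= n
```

68

j=2,n=2: even sum, c = 0+4 = 4
j=2,n=3: odd sum, c = 4-3 = 1
j=2,n=4: even sum, c = 1+8 = 9
j=2,n=5: odd sum, c = 9-5 = 4
j=2,n=6: even sum, c = 4+12 = 16
j=3,n=2: odd sum, c = 16-2 = 14
j=3,n=3: even sum, c = 14+9 = 23
j=3,n=4: odd sum, c = 23-4 = 19
j=3,n=5: even sum, c = 19+15 = 34
j=3,n=6: odd sum, c = 34-6 = 28
j=4,n=2: even sum, c = 28+8 = 36
j=4,n=3: odd sum, c = 36-3 = 33
j=4,n=4: even sum, c = 33+16 = 49
j=4,n=5: odd sum, c = 49-5 = 44
j=4,n=6: even sum, c = 44+24 = 68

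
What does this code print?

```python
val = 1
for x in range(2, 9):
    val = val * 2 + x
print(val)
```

502

x=2: val = 1*2+2 = 4
x=3: val = 4*2+3 = 11
x=4: val = 11*2+4 = 26
x=5: val = 26*2+5 = 57
x=6: val = 57*2+6 = 120
x=7: val = 120*2+7 = 247
x=8: val = 247*2+8 = 502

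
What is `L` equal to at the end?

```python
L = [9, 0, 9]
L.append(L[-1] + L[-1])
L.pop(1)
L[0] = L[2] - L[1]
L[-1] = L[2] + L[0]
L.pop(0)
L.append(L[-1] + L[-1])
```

append L[-1]+L[-1] = 9+9 = 18 → [9, 0, 9, 18]
pop(1) removes 0 → [9, 9, 18]
L[0] = L[2]-L[1] = 18-9 = 9 → [9, 9, 18]
L[-1] = L[2]+L[0] = 18+9 = 27 → [9, 9, 27]
pop(0) removes 9 → [9, 27]
append L[-1]+L[-1] = 27+27 = 54 → [9, 27, 54]

[9, 27, 54]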